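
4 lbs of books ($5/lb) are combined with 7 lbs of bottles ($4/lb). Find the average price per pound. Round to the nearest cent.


Cost of books:
4 x $5 = $20
Cost of bottles:
7 x $4 = $28
Total cost: $20 + $28 = $48
Total weight: 11 lbs
Average: $48 / 11 = $4.3636... ≈ $4.36/lb

$4.36/lb


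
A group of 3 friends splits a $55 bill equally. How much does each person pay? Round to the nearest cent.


Total bill: $55
Number of people: 3
Each pays: $55 / 3 = $18.3333... ≈ $18.33

$18.33


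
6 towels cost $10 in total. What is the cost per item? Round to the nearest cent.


Total cost: $10
Number of items: 6
Unit price: $10 / 6 = $1.6666... ≈ $1.67

$1.67


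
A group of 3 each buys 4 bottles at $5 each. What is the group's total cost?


Cost per person:
4 x $5 = $20
Group total:
3 x $20 = $60

$60


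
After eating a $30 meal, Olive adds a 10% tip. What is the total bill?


Calculate the tip:
10% of $30 = $3
Add tip to meal cost:
$30 + $3 = $33

$33


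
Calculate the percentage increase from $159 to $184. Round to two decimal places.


Find the absolute change:
|184 - 159| = 25
Divide by original and multiply by 100:
25 / 159 x 100 = 15.7232...% ≈ 15.72%

15.72%


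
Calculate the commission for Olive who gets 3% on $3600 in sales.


Convert rate to decimal:
3% = 0.03
Multiply by sales:
$3600 x 0.03 = $108

$108


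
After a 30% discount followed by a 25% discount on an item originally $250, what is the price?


First discount:
30% of $250 = $75
Price after first discount:
$250 - $75 = $175
Second discount:
25% of $175 = $43.75
Final price:
$175 - $43.75 = $131.25

$131.25


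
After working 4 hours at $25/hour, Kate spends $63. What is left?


Calculate earnings:
4 x $25 = $100
Subtract spending:
$100 - $63 = $37

$37


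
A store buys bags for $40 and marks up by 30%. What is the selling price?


Calculate the markup amount:
30% of $40 = $12
Add to cost:
$40 + $12 = $52

$52


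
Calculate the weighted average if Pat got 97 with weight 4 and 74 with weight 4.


Weighted sum:
4 x 97 + 4 x 74 = 684
Total weight:
4 + 4 = 8
Weighted average:
684 / 8 = 85.5

85.5


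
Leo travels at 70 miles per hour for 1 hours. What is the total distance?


Use the formula: distance = speed x time
Speed = 70 mph, Time = 1 hours
70 x 1 = 70 miles

70 miles


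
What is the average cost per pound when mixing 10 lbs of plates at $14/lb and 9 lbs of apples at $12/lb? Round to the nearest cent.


Cost of plates:
10 x $14 = $140
Cost of apples:
9 x $12 = $108
Total cost: $140 + $108 = $248
Total weight: 19 lbs
Average: $248 / 19 = $13.0526... ≈ $13.05/lb

$13.05/lb


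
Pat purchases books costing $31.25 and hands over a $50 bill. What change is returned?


Start with the amount paid:
$50
Subtract the price:
$50 - $31.25 = $18.75

$18.75


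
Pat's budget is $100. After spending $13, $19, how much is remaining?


Add up expenses:
$13 + $19 = $32
Subtract from budget:
$100 - $32 = $68

$68


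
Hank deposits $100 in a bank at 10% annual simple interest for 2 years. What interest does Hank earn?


Use the formula I = P x R x T / 100
P x R x T = 100 x 10 x 2 = 2000
I = 2000 / 100 = $20

$20


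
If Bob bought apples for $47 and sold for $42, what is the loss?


Selling price = $42
Cost price = $47
Loss = cost price - selling price:
Loss = $47 - $42 = $5

$5


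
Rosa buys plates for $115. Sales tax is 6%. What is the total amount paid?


Calculate the tax:
6% of $115 = $6.90
Add tax to price:
$115 + $6.90 = $121.90

$121.90


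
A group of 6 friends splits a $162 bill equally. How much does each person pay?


Total bill: $162
Number of people: 6
Each pays: $162 / 6 = $27

$27


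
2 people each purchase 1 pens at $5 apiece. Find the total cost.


Cost per person:
1 x $5 = $5
Group total:
2 x $5 = $10

$10


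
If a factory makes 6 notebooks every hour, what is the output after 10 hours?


Production rate: 6 notebooks per hour
Time: 10 hours
Total: 6 x 10 = 60 notebooks

60 notebooks


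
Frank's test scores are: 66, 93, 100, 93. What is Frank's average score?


Add the scores:
66 + 93 + 100 + 93 = 352
Divide by the number of tests:
352 / 4 = 88

88


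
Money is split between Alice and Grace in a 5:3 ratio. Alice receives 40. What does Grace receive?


Find the multiplier:
40 / 5 = 8
Apply to Grace's share:
3 x 8 = 24

24


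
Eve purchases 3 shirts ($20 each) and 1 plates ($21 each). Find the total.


Cost of shirts:
3 x $20 = $60
Cost of plates:
1 x $21 = $21
Add both:
$60 + $21 = $81

$81


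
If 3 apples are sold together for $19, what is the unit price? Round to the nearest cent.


Total cost: $19
Number of items: 3
Unit price: $19 / 3 = $6.3333... ≈ $6.33

$6.33


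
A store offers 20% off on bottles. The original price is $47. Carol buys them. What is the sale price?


Calculate the discount amount:
20% of $47 = $9.40
Subtract from original:
$47 - $9.40 = $37.60

$37.60


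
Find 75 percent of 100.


Convert percentage to decimal:
75% = 0.75
Multiply:
100 x 0.75 = 75

75


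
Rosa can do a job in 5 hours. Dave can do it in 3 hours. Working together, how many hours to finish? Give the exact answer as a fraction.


Rosa's rate: 1/5 of the job per hour
Dave's rate: 1/3 of the job per hour
Combined rate: 1/5 + 1/3 = 8/15 per hour
Time = 1 / (8/15) = 15/8 hours (≈ 1.88 hours)

15/8 hours


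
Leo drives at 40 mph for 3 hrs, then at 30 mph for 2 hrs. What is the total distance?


Leg 1 distance:
40 x 3 = 120 miles
Leg 2 distance:
30 x 2 = 60 miles
Total distance:
120 + 60 = 180 miles

180 miles


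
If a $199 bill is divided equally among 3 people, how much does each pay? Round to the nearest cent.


Total bill: $199
Number of people: 3
Each pays: $199 / 3 = $66.3333... ≈ $66.33

$66.33


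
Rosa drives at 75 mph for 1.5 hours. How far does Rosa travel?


Use the formula: distance = speed x time
Speed = 75 mph, Time = 1.5 hours
75 x 1.5 = 112.5 miles

112.5 miles


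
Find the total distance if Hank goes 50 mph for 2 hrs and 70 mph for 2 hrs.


Leg 1 distance:
50 x 2 = 100 miles
Leg 2 distance:
70 x 2 = 140 miles
Total distance:
100 + 140 = 240 miles

240 miles


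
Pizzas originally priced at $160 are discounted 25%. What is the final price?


Calculate the discount amount:
25% of $160 = $40
Subtract from original:
$160 - $40 = $120

$120


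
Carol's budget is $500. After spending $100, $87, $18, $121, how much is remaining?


Add up expenses:
$100 + $87 + $18 + $121 = $326
Subtract from budget:
$500 - $326 = $174

$174


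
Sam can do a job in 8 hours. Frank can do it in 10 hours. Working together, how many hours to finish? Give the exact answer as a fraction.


Sam's rate: 1/8 of the job per hour
Frank's rate: 1/10 of the job per hour
Combined rate: 1/8 + 1/10 = 9/40 per hour
Time = 1 / (9/40) = 40/9 hours (≈ 4.44 hours)

40/9 hours


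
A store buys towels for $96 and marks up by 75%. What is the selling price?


Calculate the markup amount:
75% of $96 = $72
Add to cost:
$96 + $72 = $168

$168


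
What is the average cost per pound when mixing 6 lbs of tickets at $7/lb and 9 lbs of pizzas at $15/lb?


Cost of tickets:
6 x $7 = $42
Cost of pizzas:
9 x $15 = $135
Total cost: $42 + $135 = $177
Total weight: 15 lbs
Average: $177 / 15 = $11.80/lb

$11.80/lb


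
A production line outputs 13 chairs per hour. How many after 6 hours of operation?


Production rate: 13 chairs per hour
Time: 6 hours
Total: 13 x 6 = 78 chairs

78 chairs


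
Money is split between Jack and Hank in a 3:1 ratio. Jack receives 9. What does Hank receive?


Find the multiplier:
9 / 3 = 3
Apply to Hank's share:
1 x 3 = 3

3


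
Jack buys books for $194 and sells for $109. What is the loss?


Selling price = $109
Cost price = $194
Loss = cost price - selling price:
Loss = $194 - $109 = $85

$85


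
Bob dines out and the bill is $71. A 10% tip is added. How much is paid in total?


Calculate the tip:
10% of $71 = $7.10
Add tip to meal cost:
$71 + $7.10 = $78.10

$78.10


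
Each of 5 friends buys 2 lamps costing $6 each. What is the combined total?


Cost per person:
2 x $6 = $12
Group total:
5 x $12 = $60

$60


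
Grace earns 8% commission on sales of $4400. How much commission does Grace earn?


Convert rate to decimal:
8% = 0.08
Multiply by sales:
$4400 x 0.08 = $352

$352


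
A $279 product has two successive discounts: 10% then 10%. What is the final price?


First discount:
10% of $279 = $27.90
Price after first discount:
$279 - $27.90 = $251.10
Second discount:
10% of $251.10 = $25.11
Final price:
$251.10 - $25.11 = $225.99

$225.99


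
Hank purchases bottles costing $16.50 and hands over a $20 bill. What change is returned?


Start with the amount paid:
$20
Subtract the price:
$20 - $16.50 = $3.50

$3.50


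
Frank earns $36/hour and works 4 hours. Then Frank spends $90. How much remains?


Calculate earnings:
4 x $36 = $144
Subtract spending:
$144 - $90 = $54

$54


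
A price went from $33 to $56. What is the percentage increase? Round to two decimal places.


Find the absolute change:
|56 - 33| = 23
Divide by original and multiply by 100:
23 / 33 x 100 = 69.6969...% ≈ 69.7%

69.7%


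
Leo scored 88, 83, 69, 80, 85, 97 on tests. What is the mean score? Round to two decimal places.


Add the scores:
88 + 83 + 69 + 80 + 85 + 97 = 502
Divide by the number of tests:
502 / 6 = 83.6666... ≈ 83.67

83.67


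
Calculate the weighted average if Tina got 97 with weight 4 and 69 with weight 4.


Weighted sum:
4 x 97 + 4 x 69 = 664
Total weight:
4 + 4 = 8
Weighted average:
664 / 8 = 83

83


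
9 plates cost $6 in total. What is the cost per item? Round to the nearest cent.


Total cost: $6
Number of items: 9
Unit price: $6 / 9 = $0.6666... ≈ $0.67

$0.67


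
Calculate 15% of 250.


Convert percentage to decimal:
15% = 0.15
Multiply:
250 x 0.15 = 37.5

37.5


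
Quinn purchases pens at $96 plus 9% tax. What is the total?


Calculate the tax:
9% of $96 = $8.64
Add tax to price:
$96 + $8.64 = $104.64

$104.64


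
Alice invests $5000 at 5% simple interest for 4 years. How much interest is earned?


Use the formula I = P x R x T / 100
P x R x T = 5000 x 5 x 4 = 100000
I = 100000 / 100 = $1000

$1000


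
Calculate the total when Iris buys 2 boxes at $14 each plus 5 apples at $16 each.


Cost of boxes:
2 x $14 = $28
Cost of apples:
5 x $16 = $80
Add both:
$28 + $80 = $108

$108


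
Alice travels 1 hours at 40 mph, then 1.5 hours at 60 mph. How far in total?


Leg 1 distance:
40 x 1 = 40 miles
Leg 2 distance:
60 x 1.5 = 90 miles
Total distance:
40 + 90 = 130 miles

130 miles


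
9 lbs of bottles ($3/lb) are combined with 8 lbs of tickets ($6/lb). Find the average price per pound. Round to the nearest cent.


Cost of bottles:
9 x $3 = $27
Cost of tickets:
8 x $6 = $48
Total cost: $27 + $48 = $75
Total weight: 17 lbs
Average: $75 / 17 = $4.4117... ≈ $4.41/lb

$4.41/lb


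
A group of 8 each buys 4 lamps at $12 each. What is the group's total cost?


Cost per person:
4 x $12 = $48
Group total:
8 x $48 = $384

$384


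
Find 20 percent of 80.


Convert percentage to decimal:
20% = 0.2
Multiply:
80 x 0.2 = 16

16


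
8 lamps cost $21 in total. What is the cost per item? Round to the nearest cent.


Total cost: $21
Number of items: 8
Unit price: $21 / 8 = $2.625 ≈ $2.63

$2.63


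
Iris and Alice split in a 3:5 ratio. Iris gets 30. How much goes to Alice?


Find the multiplier:
30 / 3 = 10
Apply to Alice's share:
5 x 10 = 50

50


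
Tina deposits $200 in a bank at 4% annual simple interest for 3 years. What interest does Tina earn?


Use the formula I = P x R x T / 100
P x R x T = 200 x 4 x 3 = 2400
I = 2400 / 100 = $24

$24


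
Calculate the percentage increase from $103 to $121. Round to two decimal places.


Find the absolute change:
|121 - 103| = 18
Divide by original and multiply by 100:
18 / 103 x 100 = 17.4757...% ≈ 17.48%

17.48%


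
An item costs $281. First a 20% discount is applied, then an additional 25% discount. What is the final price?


First discount:
20% of $281 = $56.20
Price after first discount:
$281 - $56.20 = $224.80
Second discount:
25% of $224.80 = $56.20
Final price:
$224.80 - $56.20 = $168.60

$168.60


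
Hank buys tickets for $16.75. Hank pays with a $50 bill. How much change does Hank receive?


Start with the amount paid:
$50
Subtract the price:
$50 - $16.75 = $33.25

$33.25


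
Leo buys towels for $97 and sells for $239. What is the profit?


Selling price = $239
Cost price = $97
Profit = selling price - cost price:
Profit = $239 - $97 = $142

$142


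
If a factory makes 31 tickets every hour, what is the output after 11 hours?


Production rate: 31 tickets per hour
Time: 11 hours
Total: 31 x 11 = 341 tickets

341 tickets


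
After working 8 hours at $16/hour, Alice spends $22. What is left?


Calculate earnings:
8 x $16 = $128
Subtract spending:
$128 - $22 = $106

$106


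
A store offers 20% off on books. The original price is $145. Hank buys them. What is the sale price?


Calculate the discount amount:
20% of $145 = $29
Subtract from original:
$145 - $29 = $116

$116


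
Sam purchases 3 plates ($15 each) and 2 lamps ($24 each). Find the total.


Cost of plates:
3 x $15 = $45
Cost of lamps:
2 x $24 = $48
Add both:
$45 + $48 = $93

$93


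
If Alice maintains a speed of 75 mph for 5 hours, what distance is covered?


Use the formula: distance = speed x time
Speed = 75 mph, Time = 5 hours
75 x 5 = 375 miles

375 miles


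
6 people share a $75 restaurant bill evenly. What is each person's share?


Total bill: $75
Number of people: 6
Each pays: $75 / 6 = $12.50

$12.50


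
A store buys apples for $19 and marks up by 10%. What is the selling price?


Calculate the markup amount:
10% of $19 = $1.90
Add to cost:
$19 + $1.90 = $20.90

$20.90


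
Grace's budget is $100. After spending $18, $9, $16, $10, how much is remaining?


Add up expenses:
$18 + $9 + $16 + $10 = $53
Subtract from budget:
$100 - $53 = $47

$47


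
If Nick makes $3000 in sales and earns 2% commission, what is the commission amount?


Convert rate to decimal:
2% = 0.02
Multiply by sales:
$3000 x 0.02 = $60

$60


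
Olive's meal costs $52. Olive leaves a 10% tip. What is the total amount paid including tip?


Calculate the tip:
10% of $52 = $5.20
Add tip to meal cost:
$52 + $5.20 = $57.20

$57.20


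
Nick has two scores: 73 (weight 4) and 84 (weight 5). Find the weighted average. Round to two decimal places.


Weighted sum:
4 x 73 + 5 x 84 = 712
Total weight:
4 + 5 = 9
Weighted average:
712 / 9 = 79.1111... ≈ 79.11

79.11


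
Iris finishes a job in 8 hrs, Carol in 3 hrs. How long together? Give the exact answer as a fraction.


Iris's rate: 1/8 of the job per hour
Carol's rate: 1/3 of the job per hour
Combined rate: 1/8 + 1/3 = 11/24 per hour
Time = 1 / (11/24) = 24/11 hours (≈ 2.18 hours)

24/11 hours


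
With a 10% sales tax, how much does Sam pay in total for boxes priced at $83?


Calculate the tax:
10% of $83 = $8.30
Add tax to price:
$83 + $8.30 = $91.30

$91.30


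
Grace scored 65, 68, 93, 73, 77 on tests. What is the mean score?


Add the scores:
65 + 68 + 93 + 73 + 77 = 376
Divide by the number of tests:
376 / 5 = 75.2

75.2


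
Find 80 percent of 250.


Convert percentage to decimal:
80% = 0.8
Multiply:
250 x 0.8 = 200

200


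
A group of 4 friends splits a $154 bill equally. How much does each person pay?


Total bill: $154
Number of people: 4
Each pays: $154 / 4 = $38.50

$38.50


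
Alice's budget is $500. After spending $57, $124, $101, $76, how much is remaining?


Add up expenses:
$57 + $124 + $101 + $76 = $358
Subtract from budget:
$500 - $358 = $142

$142


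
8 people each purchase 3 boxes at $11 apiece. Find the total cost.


Cost per person:
3 x $11 = $33
Group total:
8 x $33 = $264

$264


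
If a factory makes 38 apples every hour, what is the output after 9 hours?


Production rate: 38 apples per hour
Time: 9 hours
Total: 38 x 9 = 342 apples

342 apples


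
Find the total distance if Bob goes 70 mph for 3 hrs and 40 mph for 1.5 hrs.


Leg 1 distance:
70 x 3 = 210 miles
Leg 2 distance:
40 x 1.5 = 60 miles
Total distance:
210 + 60 = 270 miles

270 miles


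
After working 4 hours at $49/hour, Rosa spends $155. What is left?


Calculate earnings:
4 x $49 = $196
Subtract spending:
$196 - $155 = $41

$41


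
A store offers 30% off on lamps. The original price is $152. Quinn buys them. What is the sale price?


Calculate the discount amount:
30% of $152 = $45.60
Subtract from original:
$152 - $45.60 = $106.40

$106.40


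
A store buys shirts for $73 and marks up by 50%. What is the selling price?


Calculate the markup amount:
50% of $73 = $36.50
Add to cost:
$73 + $36.50 = $109.50

$109.50


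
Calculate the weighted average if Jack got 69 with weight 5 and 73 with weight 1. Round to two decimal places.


Weighted sum:
5 x 69 + 1 x 73 = 418
Total weight:
5 + 1 = 6
Weighted average:
418 / 6 = 69.6666... ≈ 69.67

69.67


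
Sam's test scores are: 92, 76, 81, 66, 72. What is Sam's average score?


Add the scores:
92 + 76 + 81 + 66 + 72 = 387
Divide by the number of tests:
387 / 5 = 77.4

77.4


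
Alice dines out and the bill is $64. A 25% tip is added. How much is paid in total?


Calculate the tip:
25% of $64 = $16
Add tip to meal cost:
$64 + $16 = $80

$80


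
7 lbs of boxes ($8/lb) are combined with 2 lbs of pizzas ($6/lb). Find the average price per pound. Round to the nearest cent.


Cost of boxes:
7 x $8 = $56
Cost of pizzas:
2 x $6 = $12
Total cost: $56 + $12 = $68
Total weight: 9 lbs
Average: $68 / 9 = $7.5555... ≈ $7.56/lb

$7.56/lb


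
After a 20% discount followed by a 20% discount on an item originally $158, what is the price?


First discount:
20% of $158 = $31.60
Price after first discount:
$158 - $31.60 = $126.40
Second discount:
20% of $126.40 = $25.28
Final price:
$126.40 - $25.28 = $101.12

$101.12


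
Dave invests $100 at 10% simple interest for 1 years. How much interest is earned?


Use the formula I = P x R x T / 100
P x R x T = 100 x 10 x 1 = 1000
I = 1000 / 100 = $10

$10


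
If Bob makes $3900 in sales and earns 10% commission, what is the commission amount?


Convert rate to decimal:
10% = 0.1
Multiply by sales:
$3900 x 0.1 = $390

$390


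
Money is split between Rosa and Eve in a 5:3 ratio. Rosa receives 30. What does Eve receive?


Find the multiplier:
30 / 5 = 6
Apply to Eve's share:
3 x 6 = 18

18


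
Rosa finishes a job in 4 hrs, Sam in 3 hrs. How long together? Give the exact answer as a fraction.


Rosa's rate: 1/4 of the job per hour
Sam's rate: 1/3 of the job per hour
Combined rate: 1/4 + 1/3 = 7/12 per hour
Time = 1 / (7/12) = 12/7 hours (≈ 1.71 hours)

12/7 hours


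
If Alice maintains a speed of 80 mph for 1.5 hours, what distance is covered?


Use the formula: distance = speed x time
Speed = 80 mph, Time = 1.5 hours
80 x 1.5 = 120 miles

120 miles


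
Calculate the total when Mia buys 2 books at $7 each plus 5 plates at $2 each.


Cost of books:
2 x $7 = $14
Cost of plates:
5 x $2 = $10
Add both:
$14 + $10 = $24

$24


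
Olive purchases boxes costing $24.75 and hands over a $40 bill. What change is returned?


Start with the amount paid:
$40
Subtract the price:
$40 - $24.75 = $15.25

$15.25


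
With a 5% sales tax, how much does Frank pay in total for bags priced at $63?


Calculate the tax:
5% of $63 = $3.15
Add tax to price:
$63 + $3.15 = $66.15

$66.15


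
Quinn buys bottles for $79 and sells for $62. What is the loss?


Selling price = $62
Cost price = $79
Loss = cost price - selling price:
Loss = $79 - $62 = $17

$17


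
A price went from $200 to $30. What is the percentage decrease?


Find the absolute change:
|30 - 200| = 170
Divide by original and multiply by 100:
170 / 200 x 100 = 85%

85%


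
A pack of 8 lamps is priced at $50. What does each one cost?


Total cost: $50
Number of items: 8
Unit price: $50 / 8 = $6.25

$6.25


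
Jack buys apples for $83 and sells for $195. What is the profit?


Selling price = $195
Cost price = $83
Profit = selling price - cost price:
Profit = $195 - $83 = $112

$112


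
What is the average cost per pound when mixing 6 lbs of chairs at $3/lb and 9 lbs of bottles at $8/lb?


Cost of chairs:
6 x $3 = $18
Cost of bottles:
9 x $8 = $72
Total cost: $18 + $72 = $90
Total weight: 15 lbs
Average: $90 / 15 = $6/lb

$6/lb


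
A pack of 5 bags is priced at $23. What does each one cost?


Total cost: $23
Number of items: 5
Unit price: $23 / 5 = $4.60

$4.60


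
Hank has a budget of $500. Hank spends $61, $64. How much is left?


Add up expenses:
$61 + $64 = $125
Subtract from budget:
$500 - $125 = $375

$375


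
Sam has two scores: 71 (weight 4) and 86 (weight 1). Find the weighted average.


Weighted sum:
4 x 71 + 1 x 86 = 370
Total weight:
4 + 1 = 5
Weighted average:
370 / 5 = 74

74


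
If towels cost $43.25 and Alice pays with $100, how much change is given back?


Start with the amount paid:
$100
Subtract the price:
$100 - $43.25 = $56.75

$56.75


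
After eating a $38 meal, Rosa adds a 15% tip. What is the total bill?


Calculate the tip:
15% of $38 = $5.70
Add tip to meal cost:
$38 + $5.70 = $43.70

$43.70


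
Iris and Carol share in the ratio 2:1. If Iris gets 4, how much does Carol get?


Find the multiplier:
4 / 2 = 2
Apply to Carol's share:
1 x 2 = 2

2


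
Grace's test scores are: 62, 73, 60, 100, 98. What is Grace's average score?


Add the scores:
62 + 73 + 60 + 100 + 98 = 393
Divide by the number of tests:
393 / 5 = 78.6

78.6


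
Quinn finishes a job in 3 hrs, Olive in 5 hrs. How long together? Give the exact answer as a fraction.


Quinn's rate: 1/3 of the job per hour
Olive's rate: 1/5 of the job per hour
Combined rate: 1/3 + 1/5 = 8/15 per hour
Time = 1 / (8/15) = 15/8 hours (≈ 1.88 hours)

15/8 hours


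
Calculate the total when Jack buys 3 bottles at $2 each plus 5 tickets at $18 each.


Cost of bottles:
3 x $2 = $6
Cost of tickets:
5 x $18 = $90
Add both:
$6 + $90 = $96

$96


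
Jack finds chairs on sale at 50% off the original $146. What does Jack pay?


Calculate the discount amount:
50% of $146 = $73
Subtract from original:
$146 - $73 = $73

$73


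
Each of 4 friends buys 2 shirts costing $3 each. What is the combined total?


Cost per person:
2 x $3 = $6
Group total:
4 x $6 = $24

$24


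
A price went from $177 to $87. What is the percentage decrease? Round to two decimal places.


Find the absolute change:
|87 - 177| = 90
Divide by original and multiply by 100:
90 / 177 x 100 = 50.8474...% ≈ 50.85%

50.85%


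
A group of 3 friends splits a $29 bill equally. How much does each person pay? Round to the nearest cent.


Total bill: $29
Number of people: 3
Each pays: $29 / 3 = $9.6666... ≈ $9.67

$9.67


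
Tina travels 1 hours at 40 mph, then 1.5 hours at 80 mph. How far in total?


Leg 1 distance:
40 x 1 = 40 miles
Leg 2 distance:
80 x 1.5 = 120 miles
Total distance:
40 + 120 = 160 miles

160 miles


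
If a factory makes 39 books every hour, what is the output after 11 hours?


Production rate: 39 books per hour
Time: 11 hours
Total: 39 x 11 = 429 books

429 books


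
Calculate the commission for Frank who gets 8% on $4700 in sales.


Convert rate to decimal:
8% = 0.08
Multiply by sales:
$4700 x 0.08 = $376

$376


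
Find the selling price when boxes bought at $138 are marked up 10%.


Calculate the markup amount:
10% of $138 = $13.80
Add to cost:
$138 + $13.80 = $151.80

$151.80


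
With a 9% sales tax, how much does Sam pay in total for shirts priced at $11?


Calculate the tax:
9% of $11 = $0.99
Add tax to price:
$11 + $0.99 = $11.99

$11.99


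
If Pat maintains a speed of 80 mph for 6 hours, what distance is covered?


Use the formula: distance = speed x time
Speed = 80 mph, Time = 6 hours
80 x 6 = 480 miles

480 miles


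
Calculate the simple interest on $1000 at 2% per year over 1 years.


Use the formula I = P x R x T / 100
P x R x T = 1000 x 2 x 1 = 2000
I = 2000 / 100 = $20

$20


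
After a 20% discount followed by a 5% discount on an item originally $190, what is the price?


First discount:
20% of $190 = $38
Price after first discount:
$190 - $38 = $152
Second discount:
5% of $152 = $7.60
Final price:
$152 - $7.60 = $144.40

$144.40


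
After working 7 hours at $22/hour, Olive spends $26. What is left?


Calculate earnings:
7 x $22 = $154
Subtract spending:
$154 - $26 = $128

$128


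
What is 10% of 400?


Convert percentage to decimal:
10% = 0.1
Multiply:
400 x 0.1 = 40

40


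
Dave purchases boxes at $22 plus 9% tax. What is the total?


Calculate the tax:
9% of $22 = $1.98
Add tax to price:
$22 + $1.98 = $23.98

$23.98


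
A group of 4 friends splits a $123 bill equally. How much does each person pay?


Total bill: $123
Number of people: 4
Each pays: $123 / 4 = $30.75

$30.75


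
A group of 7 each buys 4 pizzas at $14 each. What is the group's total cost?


Cost per person:
4 x $14 = $56
Group total:
7 x $56 = $392

$392


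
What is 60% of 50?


Convert percentage to decimal:
60% = 0.6
Multiply:
50 x 0.6 = 30

30


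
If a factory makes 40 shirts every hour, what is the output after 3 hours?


Production rate: 40 shirts per hour
Time: 3 hours
Total: 40 x 3 = 120 shirts

120 shirts


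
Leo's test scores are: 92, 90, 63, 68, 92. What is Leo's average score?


Add the scores:
92 + 90 + 63 + 68 + 92 = 405
Divide by the number of tests:
405 / 5 = 81

81


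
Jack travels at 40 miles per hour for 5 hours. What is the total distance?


Use the formula: distance = speed x time
Speed = 40 mph, Time = 5 hours
40 x 5 = 200 miles

200 miles


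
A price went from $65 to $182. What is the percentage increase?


Find the absolute change:
|182 - 65| = 117
Divide by original and multiply by 100:
117 / 65 x 100 = 180%

180%


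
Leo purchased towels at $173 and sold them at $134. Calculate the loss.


Selling price = $134
Cost price = $173
Loss = cost price - selling price:
Loss = $173 - $134 = $39

$39


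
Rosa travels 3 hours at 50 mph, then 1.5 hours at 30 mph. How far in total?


Leg 1 distance:
50 x 3 = 150 miles
Leg 2 distance:
30 x 1.5 = 45 miles
Total distance:
150 + 45 = 195 miles

195 miles


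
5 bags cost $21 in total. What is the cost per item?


Total cost: $21
Number of items: 5
Unit price: $21 / 5 = $4.20

$4.20


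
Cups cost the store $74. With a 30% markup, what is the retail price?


Calculate the markup amount:
30% of $74 = $22.20
Add to cost:
$74 + $22.20 = $96.20

$96.20


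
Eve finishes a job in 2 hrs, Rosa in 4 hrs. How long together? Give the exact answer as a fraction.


Eve's rate: 1/2 of the job per hour
Rosa's rate: 1/4 of the job per hour
Combined rate: 1/2 + 1/4 = 3/4 per hour
Time = 1 / (3/4) = 4/3 hours (≈ 1.33 hours)

4/3 hours


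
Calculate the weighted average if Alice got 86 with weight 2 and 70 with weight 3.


Weighted sum:
2 x 86 + 3 x 70 = 382
Total weight:
2 + 3 = 5
Weighted average:
382 / 5 = 76.4

76.4


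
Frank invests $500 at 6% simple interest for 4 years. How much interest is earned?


Use the formula I = P x R x T / 100
P x R x T = 500 x 6 x 4 = 12000
I = 12000 / 100 = $120

$120


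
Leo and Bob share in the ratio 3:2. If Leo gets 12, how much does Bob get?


Find the multiplier:
12 / 3 = 4
Apply to Bob's share:
2 x 4 = 8

8


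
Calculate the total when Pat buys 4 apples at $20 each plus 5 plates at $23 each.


Cost of apples:
4 x $20 = $80
Cost of plates:
5 x $23 = $115
Add both:
$80 + $115 = $195

$195


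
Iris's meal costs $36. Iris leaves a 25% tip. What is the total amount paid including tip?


Calculate the tip:
25% of $36 = $9
Add tip to meal cost:
$36 + $9 = $45

$45


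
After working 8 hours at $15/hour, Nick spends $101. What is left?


Calculate earnings:
8 x $15 = $120
Subtract spending:
$120 - $101 = $19

$19


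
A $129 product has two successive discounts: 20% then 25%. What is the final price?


First discount:
20% of $129 = $25.80
Price after first discount:
$129 - $25.80 = $103.20
Second discount:
25% of $103.20 = $25.80
Final price:
$103.20 - $25.80 = $77.40

$77.40


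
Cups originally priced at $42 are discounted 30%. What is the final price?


Calculate the discount amount:
30% of $42 = $12.60
Subtract from original:
$42 - $12.60 = $29.40

$29.40


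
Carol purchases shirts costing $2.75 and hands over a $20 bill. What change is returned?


Start with the amount paid:
$20
Subtract the price:
$20 - $2.75 = $17.25

$17.25


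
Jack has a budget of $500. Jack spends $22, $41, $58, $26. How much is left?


Add up expenses:
$22 + $41 + $58 + $26 = $147
Subtract from budget:
$500 - $147 = $353

$353


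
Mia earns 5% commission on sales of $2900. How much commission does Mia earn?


Convert rate to decimal:
5% = 0.05
Multiply by sales:
$2900 x 0.05 = $145

$145


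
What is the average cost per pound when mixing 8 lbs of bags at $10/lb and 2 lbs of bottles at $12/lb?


Cost of bags:
8 x $10 = $80
Cost of bottles:
2 x $12 = $24
Total cost: $80 + $24 = $104
Total weight: 10 lbs
Average: $104 / 10 = $10.40/lb

$10.40/lb


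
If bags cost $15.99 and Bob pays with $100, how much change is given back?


Start with the amount paid:
$100
Subtract the price:
$100 - $15.99 = $84.01

$84.01


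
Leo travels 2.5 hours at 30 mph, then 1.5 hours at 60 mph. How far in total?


Leg 1 distance:
30 x 2.5 = 75 miles
Leg 2 distance:
60 x 1.5 = 90 miles
Total distance:
75 + 90 = 165 miles

165 miles


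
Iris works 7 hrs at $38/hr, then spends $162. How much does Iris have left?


Calculate earnings:
7 x $38 = $266
Subtract spending:
$266 - $162 = $104

$104


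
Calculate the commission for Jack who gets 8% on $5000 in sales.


Convert rate to decimal:
8% = 0.08
Multiply by sales:
$5000 x 0.08 = $400

$400


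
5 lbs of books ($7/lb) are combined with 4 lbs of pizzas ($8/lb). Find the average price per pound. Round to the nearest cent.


Cost of books:
5 x $7 = $35
Cost of pizzas:
4 x $8 = $32
Total cost: $35 + $32 = $67
Total weight: 9 lbs
Average: $67 / 9 = $7.4444... ≈ $7.44/lb

$7.44/lb


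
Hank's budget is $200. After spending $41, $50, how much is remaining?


Add up expenses:
$41 + $50 = $91
Subtract from budget:
$200 - $91 = $109

$109


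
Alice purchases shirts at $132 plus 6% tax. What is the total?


Calculate the tax:
6% of $132 = $7.92
Add tax to price:
$132 + $7.92 = $139.92

$139.92


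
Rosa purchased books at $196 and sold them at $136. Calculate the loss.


Selling price = $136
Cost price = $196
Loss = cost price - selling price:
Loss = $196 - $136 = $60

$60


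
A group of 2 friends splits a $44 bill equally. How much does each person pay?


Total bill: $44
Number of people: 2
Each pays: $44 / 2 = $22

$22


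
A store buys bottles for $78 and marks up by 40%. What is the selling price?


Calculate the markup amount:
40% of $78 = $31.20
Add to cost:
$78 + $31.20 = $109.20

$109.20


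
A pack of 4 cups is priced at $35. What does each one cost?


Total cost: $35
Number of items: 4
Unit price: $35 / 4 = $8.75

$8.75


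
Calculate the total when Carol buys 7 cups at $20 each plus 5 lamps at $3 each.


Cost of cups:
7 x $20 = $140
Cost of lamps:
5 x $3 = $15
Add both:
$140 + $15 = $155

$155


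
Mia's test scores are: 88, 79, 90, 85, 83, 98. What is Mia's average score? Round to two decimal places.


Add the scores:
88 + 79 + 90 + 85 + 83 + 98 = 523
Divide by the number of tests:
523 / 6 = 87.1666... ≈ 87.17

87.17


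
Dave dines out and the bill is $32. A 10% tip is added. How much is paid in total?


Calculate the tip:
10% of $32 = $3.20
Add tip to meal cost:
$32 + $3.20 = $35.20

$35.20


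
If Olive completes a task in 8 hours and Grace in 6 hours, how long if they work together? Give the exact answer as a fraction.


Olive's rate: 1/8 of the job per hour
Grace's rate: 1/6 of the job per hour
Combined rate: 1/8 + 1/6 = 7/24 per hour
Time = 1 / (7/24) = 24/7 hours (≈ 3.43 hours)

24/7 hours


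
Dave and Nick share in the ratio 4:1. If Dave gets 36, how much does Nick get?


Find the multiplier:
36 / 4 = 9
Apply to Nick's share:
1 x 9 = 9

9


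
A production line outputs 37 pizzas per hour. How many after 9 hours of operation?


Production rate: 37 pizzas per hour
Time: 9 hours
Total: 37 x 9 = 333 pizzas

333 pizzas


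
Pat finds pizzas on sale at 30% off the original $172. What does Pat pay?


Calculate the discount amount:
30% of $172 = $51.60
Subtract from original:
$172 - $51.60 = $120.40

$120.40


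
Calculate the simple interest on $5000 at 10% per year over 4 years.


Use the formula I = P x R x T / 100
P x R x T = 5000 x 10 x 4 = 200000
I = 200000 / 100 = $2000

$2000


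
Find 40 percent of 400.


Convert percentage to decimal:
40% = 0.4
Multiply:
400 x 0.4 = 160

160


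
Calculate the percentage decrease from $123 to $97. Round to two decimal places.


Find the absolute change:
|97 - 123| = 26
Divide by original and multiply by 100:
26 / 123 x 100 = 21.1382...% ≈ 21.14%

21.14%


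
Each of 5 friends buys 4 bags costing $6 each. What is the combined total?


Cost per person:
4 x $6 = $24
Group total:
5 x $24 = $120

$120


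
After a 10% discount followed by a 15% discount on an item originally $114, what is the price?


First discount:
10% of $114 = $11.40
Price after first discount:
$114 - $11.40 = $102.60
Second discount:
15% of $102.60 = $15.39
Final price:
$102.60 - $15.39 = $87.21

$87.21


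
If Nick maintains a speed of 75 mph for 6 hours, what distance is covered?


Use the formula: distance = speed x time
Speed = 75 mph, Time = 6 hours
75 x 6 = 450 miles

450 miles


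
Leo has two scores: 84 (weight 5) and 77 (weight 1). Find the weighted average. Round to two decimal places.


Weighted sum:
5 x 84 + 1 x 77 = 497
Total weight:
5 + 1 = 6
Weighted average:
497 / 6 = 82.8333... ≈ 82.83

82.83


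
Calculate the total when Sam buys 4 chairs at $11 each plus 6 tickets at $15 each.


Cost of chairs:
4 x $11 = $44
Cost of tickets:
6 x $15 = $90
Add both:
$44 + $90 = $134

$134


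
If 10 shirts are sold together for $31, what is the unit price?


Total cost: $31
Number of items: 10
Unit price: $31 / 10 = $3.10

$3.10


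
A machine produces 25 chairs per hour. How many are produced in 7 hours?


Production rate: 25 chairs per hour
Time: 7 hours
Total: 25 x 7 = 175 chairs

175 chairs


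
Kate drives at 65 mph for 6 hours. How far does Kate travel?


Use the formula: distance = speed x time
Speed = 65 mph, Time = 6 hours
65 x 6 = 390 miles

390 miles


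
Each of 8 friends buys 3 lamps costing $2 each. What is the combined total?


Cost per person:
3 x $2 = $6
Group total:
8 x $6 = $48

$48


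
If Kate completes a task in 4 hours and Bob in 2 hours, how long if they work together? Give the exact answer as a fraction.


Kate's rate: 1/4 of the job per hour
Bob's rate: 1/2 of the job per hour
Combined rate: 1/4 + 1/2 = 3/4 per hour
Time = 1 / (3/4) = 4/3 hours (≈ 1.33 hours)

4/3 hours


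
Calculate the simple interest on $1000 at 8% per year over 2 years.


Use the formula I = P x R x T / 100
P x R x T = 1000 x 8 x 2 = 16000
I = 16000 / 100 = $160

$160


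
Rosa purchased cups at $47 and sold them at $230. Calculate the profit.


Selling price = $230
Cost price = $47
Profit = selling price - cost price:
Profit = $230 - $47 = $183

$183


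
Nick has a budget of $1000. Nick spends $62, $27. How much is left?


Add up expenses:
$62 + $27 = $89
Subtract from budget:
$1000 - $89 = $911

$911


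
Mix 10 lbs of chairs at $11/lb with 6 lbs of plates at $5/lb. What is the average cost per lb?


Cost of chairs:
10 x $11 = $110
Cost of plates:
6 x $5 = $30
Total cost: $110 + $30 = $140
Total weight: 16 lbs
Average: $140 / 16 = $8.75/lb

$8.75/lb


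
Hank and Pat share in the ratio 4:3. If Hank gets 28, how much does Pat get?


Find the multiplier:
28 / 4 = 7
Apply to Pat's share:
3 x 7 = 21

21


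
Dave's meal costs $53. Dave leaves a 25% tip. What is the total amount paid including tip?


Calculate the tip:
25% of $53 = $13.25
Add tip to meal cost:
$53 + $13.25 = $66.25

$66.25


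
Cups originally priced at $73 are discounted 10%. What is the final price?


Calculate the discount amount:
10% of $73 = $7.30
Subtract from original:
$73 - $7.30 = $65.70

$65.70


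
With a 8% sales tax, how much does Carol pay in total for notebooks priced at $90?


Calculate the tax:
8% of $90 = $7.20
Add tax to price:
$90 + $7.20 = $97.20

$97.20


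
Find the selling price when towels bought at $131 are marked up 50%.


Calculate the markup amount:
50% of $131 = $65.50
Add to cost:
$131 + $65.50 = $196.50

$196.50


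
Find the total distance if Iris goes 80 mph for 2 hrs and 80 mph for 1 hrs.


Leg 1 distance:
80 x 2 = 160 miles
Leg 2 distance:
80 x 1 = 80 miles
Total distance:
160 + 80 = 240 miles

240 miles


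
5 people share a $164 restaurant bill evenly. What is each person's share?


Total bill: $164
Number of people: 5
Each pays: $164 / 5 = $32.80

$32.80


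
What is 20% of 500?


Convert percentage to decimal:
20% = 0.2
Multiply:
500 x 0.2 = 100

100


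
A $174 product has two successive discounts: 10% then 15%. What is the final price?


First discount:
10% of $174 = $17.40
Price after first discount:
$174 - $17.40 = $156.60
Second discount:
15% of $156.60 = $23.49
Final price:
$156.60 - $23.49 = $133.11

$133.11


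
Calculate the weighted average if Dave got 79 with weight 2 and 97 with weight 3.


Weighted sum:
2 x 79 + 3 x 97 = 449
Total weight:
2 + 3 = 5
Weighted average:
449 / 5 = 89.8

89.8


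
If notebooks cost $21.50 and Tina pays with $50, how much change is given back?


Start with the amount paid:
$50
Subtract the price:
$50 - $21.50 = $28.50

$28.50


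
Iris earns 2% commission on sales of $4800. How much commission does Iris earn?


Convert rate to decimal:
2% = 0.02
Multiply by sales:
$4800 x 0.02 = $96

$96


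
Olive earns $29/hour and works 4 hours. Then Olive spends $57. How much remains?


Calculate earnings:
4 x $29 = $116
Subtract spending:
$116 - $57 = $59

$59


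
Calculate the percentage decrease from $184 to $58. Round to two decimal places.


Find the absolute change:
|58 - 184| = 126
Divide by original and multiply by 100:
126 / 184 x 100 = 68.4782...% ≈ 68.48%

68.48%


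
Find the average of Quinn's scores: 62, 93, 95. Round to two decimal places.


Add the scores:
62 + 93 + 95 = 250
Divide by the number of tests:
250 / 3 = 83.3333... ≈ 83.33

83.33


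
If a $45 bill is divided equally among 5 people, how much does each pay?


Total bill: $45
Number of people: 5
Each pays: $45 / 5 = $9

$9


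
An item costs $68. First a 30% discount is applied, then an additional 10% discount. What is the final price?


First discount:
30% of $68 = $20.40
Price after first discount:
$68 - $20.40 = $47.60
Second discount:
10% of $47.60 = $4.76
Final price:
$47.60 - $4.76 = $42.84

$42.84
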